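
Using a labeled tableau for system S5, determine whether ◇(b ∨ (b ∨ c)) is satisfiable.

Satisfiable

1. ◇(b ∨ (b ∨ c)), 0
2. b ∨ (b ∨ c), 1
3. b ∨ c, 1
4. c, 1
Accessibility: 0R0, 0R1, 1R0, 1R1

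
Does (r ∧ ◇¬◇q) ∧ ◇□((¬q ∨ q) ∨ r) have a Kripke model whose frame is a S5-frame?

1. (r ∧ ◇¬◇q) ∧ ◇□((¬q ∨ q) ∨ r), w0
2. r ∧ ◇¬◇q, w0
3. ◇□((¬q ∨ q) ∨ r), w0
4. r, w0
5. ◇¬◇q, w0
6. □((¬q ∨ q) ∨ r), w1
7. (¬q ∨ q) ∨ r, w0
8. (¬q ∨ q) ∨ r, w1
9. r, w1
10. ¬◇q, w2
11. (¬q ∨ q) ∨ r, w2
12. ¬q, w0
13. ¬q, w1
14. ¬q, w2
15. r, w2
Accessibility: w0Rw0, w0Rw1, w0Rw2, w1Rw0, w1Rw1, w1Rw2, w2Rw0, w2Rw1, w2Rw2

Satisfiable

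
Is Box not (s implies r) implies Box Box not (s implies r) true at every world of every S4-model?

Tableau for the negation not (Box not (s implies r) implies Box Box not (s implies r)):
1. not (Box not (s implies r) implies Box Box not (s implies r)), u
2. Box not (s implies r), u
3. not Box Box not (s implies r), u
4. not (s implies r), u
5. s, u
6. not r, u
7. not Box not (s implies r), v
8. not (s implies r), v
9. s, v
10. not r, v
11. s implies r, w
12. not (s implies r), w
13. s, w
14. not r, w
15. r, w
Accessibility: uRu, uRv, uRw, vRv, vRw, wRw
Branch closes: r and not r both at w.
Every branch of the negation's tableau closes; the branch above is one of them.

Yes, valid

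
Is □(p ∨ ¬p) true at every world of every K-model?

Yes, valid

Tableau for the negation ¬□(p ∨ ¬p):
1. ¬□(p ∨ ¬p), w0
2. ¬(p ∨ ¬p), w1
3. ¬p, w1
4. p, w1
Accessibility: w0Rw1
Branch closes: p and ¬p both at w1.
Every branch of the negation's tableau closes; the branch above is one of them.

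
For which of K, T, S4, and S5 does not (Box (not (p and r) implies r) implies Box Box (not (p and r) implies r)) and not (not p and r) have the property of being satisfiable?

K, T

S4-tableau for the formula:
1. not (Box (not (p and r) implies r) implies Box Box (not (p and r) implies r)) and not (not p and r), u
2. not (Box (not (p and r) implies r) implies Box Box (not (p and r) implies r)), u
3. not (not p and r), u
4. Box (not (p and r) implies r), u
5. not Box Box (not (p and r) implies r), u
6. not (p and r) implies r, u
7. p, u
8. p and r, u
9. r, u
10. not Box (not (p and r) implies r), v
11. not (p and r) implies r, v
12. p and r, v
13. p, v
14. r, v
15. not (not (p and r) implies r), w
16. not (p and r), w
17. not r, w
18. not (p and r) implies r, w
19. p and r, w
20. p, w
21. r, w
Accessibility: uRu, uRv, uRw, vRv, vRw, wRw
Branch closes: r and not r both at w.
Every branch closes (one shown): unsatisfiable in S4, hence also in S5 (every S5-frame is an S4-frame).
T-tableau for the formula:
1. not (Box (not (p and r) implies r) implies Box Box (not (p and r) implies r)) and not (not p and r), u
2. not (Box (not (p and r) implies r) implies Box Box (not (p and r) implies r)), u
3. not (not p and r), u
4. Box (not (p and r) implies r), u
5. not Box Box (not (p and r) implies r), u
6. not (p and r) implies r, u
7. p, u
8. r, u
9. not Box (not (p and r) implies r), v
10. not (p and r) implies r, v
11. r, v
12. not (not (p and r) implies r), w
13. not (p and r), w
14. not r, w
Accessibility: uRu, uRv, vRv, vRw, wRw
Complete open branch: satisfiable in T, hence also in K (this T-model is also a K-model).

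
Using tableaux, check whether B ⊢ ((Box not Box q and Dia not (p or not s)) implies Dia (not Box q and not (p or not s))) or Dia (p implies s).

Tableau for the negation not (((Box not Box q and Dia not (p or not s)) implies Dia (not Box q and not (p or not s))) or Dia (p implies s)):
1. not (((Box not Box q and Dia not (p or not s)) implies Dia (not Box q and not (p or not s))) or Dia (p implies s)), w0
2. not ((Box not Box q and Dia not (p or not s)) implies Dia (not Box q and not (p or not s))), w0
3. not Dia (p implies s), w0
4. Box not Box q and Dia not (p or not s), w0
5. not Dia (not Box q and not (p or not s)), w0
6. Box not Box q, w0
7. Dia not (p or not s), w0
8. not (p implies s), w0
9. p, w0
10. not s, w0
11. not (not Box q and not (p or not s)), w0
12. not Box q, w0
13. p or not s, w0
14. not (p or not s), w1
15. not p, w1
16. s, w1
17. not (p implies s), w1
18. p, w1
19. not s, w1
Accessibility: w0Rw0, w0Rw1, w1Rw0, w1Rw1
Branch closes: p and not p both at w1.
Every branch of the negation's tableau closes; the branch above is one of them.

Yes, valid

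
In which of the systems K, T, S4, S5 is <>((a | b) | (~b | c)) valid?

T, S4, S5

T-tableau for the negation ~<>((a | b) | (~b | c)):
1. ~<>((a | b) | (~b | c)), w0
2. ~((a | b) | (~b | c)), w0   [~<>-rule on 1 via w0Rw0]
3. ~(a | b), w0   [~|-rule on 2]
4. ~(~b | c), w0   [~|-rule on 2]
5. ~a, w0   [~|-rule on 3]
6. ~b, w0   [~|-rule on 3]
7. b, w0   [~|-rule on 4]
8. ~c, w0   [~|-rule on 4]
Accessibility: w0Rw0
Branch closes: b and ~b both at w0.
Every branch closes (one shown): valid in T, hence also in S4, S5 (every theorem of T is a theorem of S4 and S5).
K-tableau for the negation ~<>((a | b) | (~b | c)):
1. ~<>((a | b) | (~b | c)), w0
Complete open branch: countermodel on a K-frame, so not valid in K.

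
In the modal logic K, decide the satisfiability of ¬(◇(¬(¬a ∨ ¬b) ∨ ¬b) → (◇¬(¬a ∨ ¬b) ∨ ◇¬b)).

1. ¬(◇(¬(¬a ∨ ¬b) ∨ ¬b) → (◇¬(¬a ∨ ¬b) ∨ ◇¬b)), u
2. ◇(¬(¬a ∨ ¬b) ∨ ¬b), u
3. ¬(◇¬(¬a ∨ ¬b) ∨ ◇¬b), u
4. ¬◇¬(¬a ∨ ¬b), u
5. ¬◇¬b, u
6. ¬(¬a ∨ ¬b) ∨ ¬b, v
7. ¬a ∨ ¬b, v
8. b, v
9. ¬(¬a ∨ ¬b), v
10. a, v
11. ¬b, v
Accessibility: uRv
Branch closes: b and ¬b both at v.
All branches of the tableau close; one closing branch shown above.

Unsatisfiable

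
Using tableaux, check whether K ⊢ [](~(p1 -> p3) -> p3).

Tableau for the negation ~[](~(p1 -> p3) -> p3):
1. ~[](~(p1 -> p3) -> p3), u
2. ~(~(p1 -> p3) -> p3), v
3. ~(p1 -> p3), v
4. ~p3, v
5. p1, v
Accessibility: uRv
The negation has an open branch (countermodel exists).

Invalid (countermodel exists)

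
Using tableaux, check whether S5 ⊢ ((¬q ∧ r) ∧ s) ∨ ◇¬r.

Tableau for the negation ¬(((¬q ∧ r) ∧ s) ∨ ◇¬r):
1. ¬(((¬q ∧ r) ∧ s) ∨ ◇¬r), 0
2. ¬((¬q ∧ r) ∧ s), 0
3. ¬◇¬r, 0
4. r, 0
5. ¬s, 0
Accessibility: 0R0
The negation has an open branch (countermodel exists).

Invalid (countermodel exists)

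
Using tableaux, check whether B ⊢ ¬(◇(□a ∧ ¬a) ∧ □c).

Tableau for the negation ◇(□a ∧ ¬a) ∧ □c:
1. ◇(□a ∧ ¬a) ∧ □c, w0
2. ◇(□a ∧ ¬a), w0   [∧-rule on 1]
3. □c, w0   [∧-rule on 1]
4. c, w0   [□-rule on 3 via w0Rw0]
5. □a ∧ ¬a, w1   [◇-rule on 2: fresh world w1, w0Rw1]
6. □a, w1   [∧-rule on 5]
7. ¬a, w1   [∧-rule on 5]
8. c, w1   [□-rule on 3 via w0Rw1]
9. a, w0   [□-rule on 6 via w1Rw0]
10. a, w1   [□-rule on 6 via w1Rw1]
Accessibility: w0Rw0, w0Rw1, w1Rw0, w1Rw1
Branch closes: a and ¬a both at w1.
All branches of the negation close; one closing branch shown above.

Valid in B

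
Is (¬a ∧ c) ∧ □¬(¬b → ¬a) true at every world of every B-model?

Tableau for the negation ¬((¬a ∧ c) ∧ □¬(¬b → ¬a)):
1. ¬((¬a ∧ c) ∧ □¬(¬b → ¬a)), w0
2. ¬□¬(¬b → ¬a), w0
3. ¬b → ¬a, w1
4. ¬a, w1
Accessibility: w0Rw0, w0Rw1, w1Rw0, w1Rw1
The negation has an open branch (countermodel exists).

No, not valid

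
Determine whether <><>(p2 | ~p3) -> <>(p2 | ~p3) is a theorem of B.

No, not valid

Tableau for the negation ~(<><>(p2 | ~p3) -> <>(p2 | ~p3)):
1. ~(<><>(p2 | ~p3) -> <>(p2 | ~p3)), w0
2. <><>(p2 | ~p3), w0   [~->-rule on 1]
3. ~<>(p2 | ~p3), w0   [~->-rule on 1]
4. ~(p2 | ~p3), w0   [~<>-rule on 3 via w0Rw0]
5. ~p2, w0   [~|-rule on 4]
6. p3, w0   [~|-rule on 4]
7. <>(p2 | ~p3), w1   [<>-rule on 2: fresh world w1, w0Rw1]
8. ~(p2 | ~p3), w1   [~<>-rule on 3 via w0Rw1]
9. ~p2, w1   [~|-rule on 8]
10. p3, w1   [~|-rule on 8]
11. p2 | ~p3, w2   [<>-rule on 7: fresh world w2, w1Rw2]
12. ~p3, w2   [|-rule on 11 (branches; this branch)]
Accessibility: w0Rw0, w0Rw1, w1Rw0, w1Rw1, w1Rw2, w2Rw1, w2Rw2
The negation has an open branch (countermodel exists).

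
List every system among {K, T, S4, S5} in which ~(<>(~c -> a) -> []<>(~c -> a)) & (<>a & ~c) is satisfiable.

S4-tableau for the formula:
1. ~(<>(~c -> a) -> []<>(~c -> a)) & (<>a & ~c), w0
2. ~(<>(~c -> a) -> []<>(~c -> a)), w0
3. <>a & ~c, w0
4. <>(~c -> a), w0
5. ~[]<>(~c -> a), w0
6. <>a, w0
7. ~c, w0
8. ~c -> a, w1
9. a, w1
10. ~<>(~c -> a), w2
11. ~(~c -> a), w2
12. ~c, w2
13. ~a, w2
14. a, w3
Accessibility: w0Rw0, w0Rw1, w0Rw2, w0Rw3, w1Rw1, w2Rw2, w3Rw3
Complete open branch: satisfiable in S4, hence also in K, T (this S4-model is also a K-model and a T-model).
S5-tableau for the formula:
1. ~(<>(~c -> a) -> []<>(~c -> a)) & (<>a & ~c), w0
2. ~(<>(~c -> a) -> []<>(~c -> a)), w0
3. <>a & ~c, w0
4. <>(~c -> a), w0
5. ~[]<>(~c -> a), w0
6. <>a, w0
7. ~c, w0
8. ~c -> a, w1
9. a, w1
10. ~<>(~c -> a), w2
11. ~(~c -> a), w0
12. ~a, w0
13. ~(~c -> a), w1
14. ~c, w1
15. ~a, w1
Accessibility: w0Rw0, w0Rw1, w0Rw2, w1Rw0, w1Rw1, w1Rw2, w2Rw0, w2Rw1, w2Rw2
Branch closes: a and ~a both at w1.
Every branch closes (one shown): unsatisfiable in S5.

K, T, S4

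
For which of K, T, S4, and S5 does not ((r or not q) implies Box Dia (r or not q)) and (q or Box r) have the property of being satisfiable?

K, T, S4

S5-tableau for the formula:
1. not ((r or not q) implies Box Dia (r or not q)) and (q or Box r), w0
2. not ((r or not q) implies Box Dia (r or not q)), w0
3. q or Box r, w0
4. r or not q, w0
5. not Box Dia (r or not q), w0
6. Box r, w0
7. r, w0
8. not q, w0
9. not Dia (r or not q), w1
10. r, w1
11. not (r or not q), w0
12. not r, w0
13. q, w0
Accessibility: w0Rw0, w0Rw1, w1Rw0, w1Rw1
Branch closes: r and not r both at w0.
Every branch closes (one shown): unsatisfiable in S5.
S4-tableau for the formula:
1. not ((r or not q) implies Box Dia (r or not q)) and (q or Box r), w0
2. not ((r or not q) implies Box Dia (r or not q)), w0
3. q or Box r, w0
4. r or not q, w0
5. not Box Dia (r or not q), w0
6. q, w0
7. r, w0
8. not Dia (r or not q), w1
9. not (r or not q), w1
10. not r, w1
11. q, w1
Accessibility: w0Rw0, w0Rw1, w1Rw1
Complete open branch: satisfiable in S4, hence also in K, T (this S4-model is also a K-model and a T-model).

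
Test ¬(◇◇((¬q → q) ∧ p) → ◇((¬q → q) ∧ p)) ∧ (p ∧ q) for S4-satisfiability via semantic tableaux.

No, unsatisfiable

1. ¬(◇◇((¬q → q) ∧ p) → ◇((¬q → q) ∧ p)) ∧ (p ∧ q), 0
2. ¬(◇◇((¬q → q) ∧ p) → ◇((¬q → q) ∧ p)), 0   [∧-rule on 1]
3. p ∧ q, 0   [∧-rule on 1]
4. ◇◇((¬q → q) ∧ p), 0   [¬→-rule on 2]
5. ¬◇((¬q → q) ∧ p), 0   [¬→-rule on 2]
6. p, 0   [∧-rule on 3]
7. q, 0   [∧-rule on 3]
8. ¬((¬q → q) ∧ p), 0   [¬◇-rule on 5 via 0R0]
9. ¬(¬q → q), 0   [¬∧-rule on 8 (branches; this branch)]
10. ¬q, 0   [¬→-rule on 9]
Accessibility: 0R0
Branch closes: q and ¬q both at 0.
All branches of the tableau close; one closing branch shown above.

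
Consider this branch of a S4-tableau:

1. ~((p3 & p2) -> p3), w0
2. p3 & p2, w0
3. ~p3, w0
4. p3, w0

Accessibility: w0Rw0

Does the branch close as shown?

Yes, closed

Both p3 and ~p3 appear at w0.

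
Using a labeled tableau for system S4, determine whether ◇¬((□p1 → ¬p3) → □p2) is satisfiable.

Satisfiable

1. ◇¬((□p1 → ¬p3) → □p2), w0
2. ¬((□p1 → ¬p3) → □p2), w1
3. □p1 → ¬p3, w1
4. ¬□p2, w1
5. ¬p3, w1
6. ¬p2, w2
Accessibility: w0Rw0, w0Rw1, w0Rw2, w1Rw1, w1Rw2, w2Rw2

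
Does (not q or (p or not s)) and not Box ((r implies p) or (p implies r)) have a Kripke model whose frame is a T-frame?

No, unsatisfiable

1. (not q or (p or not s)) and not Box ((r implies p) or (p implies r)), 0
2. not q or (p or not s), 0
3. not Box ((r implies p) or (p implies r)), 0
4. p or not s, 0
5. not s, 0
6. not ((r implies p) or (p implies r)), 1
7. not (r implies p), 1
8. not (p implies r), 1
9. r, 1
10. not p, 1
11. p, 1
12. not r, 1
Accessibility: 0R0, 0R1, 1R1
Branch closes: p and not p both at 1.
Every branch closes; the branch above is one of them.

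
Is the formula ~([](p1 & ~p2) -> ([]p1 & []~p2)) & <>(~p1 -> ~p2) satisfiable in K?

1. ~([](p1 & ~p2) -> ([]p1 & []~p2)) & <>(~p1 -> ~p2), w0
2. ~([](p1 & ~p2) -> ([]p1 & []~p2)), w0
3. <>(~p1 -> ~p2), w0
4. [](p1 & ~p2), w0
5. ~([]p1 & []~p2), w0
6. ~[]~p2, w0
7. ~p1 -> ~p2, w1
8. p1 & ~p2, w1
9. p1, w1
10. ~p2, w1
11. p2, w2
12. p1 & ~p2, w2
13. p1, w2
14. ~p2, w2
Accessibility: w0Rw1, w0Rw2
Branch closes: p2 and ~p2 both at w2.
All branches of the tableau close; one closing branch shown above.

Unsatisfiable (every branch closes)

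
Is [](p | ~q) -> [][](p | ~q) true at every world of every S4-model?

Valid

Tableau for the negation ~([](p | ~q) -> [][](p | ~q)):
1. ~([](p | ~q) -> [][](p | ~q)), w0
2. [](p | ~q), w0
3. ~[][](p | ~q), w0
4. p | ~q, w0
5. ~q, w0
6. ~[](p | ~q), w1
7. p | ~q, w1
8. ~q, w1
9. ~(p | ~q), w2
10. ~p, w2
11. q, w2
12. p | ~q, w2
13. ~q, w2
Accessibility: w0Rw0, w0Rw1, w0Rw2, w1Rw1, w1Rw2, w2Rw2
Branch closes: q and ~q both at w2.
Every branch of the negation's tableau closes; the branch above is one of them.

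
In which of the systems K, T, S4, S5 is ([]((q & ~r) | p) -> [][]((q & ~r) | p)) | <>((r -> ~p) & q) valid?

S4, S5

T-tableau for the negation ~(([]((q & ~r) | p) -> [][]((q & ~r) | p)) | <>((r -> ~p) & q)):
1. ~(([]((q & ~r) | p) -> [][]((q & ~r) | p)) | <>((r -> ~p) & q)), 0
2. ~([]((q & ~r) | p) -> [][]((q & ~r) | p)), 0
3. ~<>((r -> ~p) & q), 0
4. []((q & ~r) | p), 0
5. ~[][]((q & ~r) | p), 0
6. ~((r -> ~p) & q), 0
7. (q & ~r) | p, 0
8. ~q, 0
9. p, 0
10. ~[]((q & ~r) | p), 1
11. ~((r -> ~p) & q), 1
12. (q & ~r) | p, 1
13. ~q, 1
14. p, 1
15. ~((q & ~r) | p), 2
16. ~(q & ~r), 2
17. ~p, 2
18. r, 2
Accessibility: 0R0, 0R1, 1R1, 1R2, 2R2
Complete open branch: countermodel on a T-frame, so not valid in T, nor in K (the same frame is also a K-frame).
S4-tableau for the negation ~(([]((q & ~r) | p) -> [][]((q & ~r) | p)) | <>((r -> ~p) & q)):
1. ~(([]((q & ~r) | p) -> [][]((q & ~r) | p)) | <>((r -> ~p) & q)), 0
2. ~([]((q & ~r) | p) -> [][]((q & ~r) | p)), 0
3. ~<>((r -> ~p) & q), 0
4. []((q & ~r) | p), 0
5. ~[][]((q & ~r) | p), 0
6. ~((r -> ~p) & q), 0
7. (q & ~r) | p, 0
8. ~(r -> ~p), 0
9. r, 0
10. p, 0
11. ~[]((q & ~r) | p), 1
12. ~((r -> ~p) & q), 1
13. (q & ~r) | p, 1
14. ~(r -> ~p), 1
15. r, 1
16. p, 1
17. ~((q & ~r) | p), 2
18. ~(q & ~r), 2
19. ~p, 2
20. ~((r -> ~p) & q), 2
21. (q & ~r) | p, 2
22. r, 2
23. ~q, 2
24. q & ~r, 2
25. q, 2
26. ~r, 2
Accessibility: 0R0, 0R1, 0R2, 1R1, 1R2, 2R2
Branch closes: q and ~q both at 2.
Every branch closes (one shown): valid in S4, hence also in S5 (every theorem of S4 is a theorem of S5).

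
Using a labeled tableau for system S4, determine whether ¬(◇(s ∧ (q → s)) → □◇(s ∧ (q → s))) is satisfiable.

1. ¬(◇(s ∧ (q → s)) → □◇(s ∧ (q → s))), w0
2. ◇(s ∧ (q → s)), w0
3. ¬□◇(s ∧ (q → s)), w0
4. s ∧ (q → s), w1
5. s, w1
6. q → s, w1
7. ¬◇(s ∧ (q → s)), w2
8. ¬(s ∧ (q → s)), w2
9. ¬(q → s), w2
10. q, w2
11. ¬s, w2
Accessibility: w0Rw0, w0Rw1, w0Rw2, w1Rw1, w2Rw2

Yes, satisfiable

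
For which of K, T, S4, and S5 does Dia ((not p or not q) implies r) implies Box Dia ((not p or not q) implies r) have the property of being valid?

S5

S5-tableau for the negation not (Dia ((not p or not q) implies r) implies Box Dia ((not p or not q) implies r)):
1. not (Dia ((not p or not q) implies r) implies Box Dia ((not p or not q) implies r)), u
2. Dia ((not p or not q) implies r), u
3. not Box Dia ((not p or not q) implies r), u
4. (not p or not q) implies r, v
5. not (not p or not q), v
6. p, v
7. q, v
8. not Dia ((not p or not q) implies r), w
9. not ((not p or not q) implies r), u
10. not p or not q, u
11. not r, u
12. not ((not p or not q) implies r), v
13. not p or not q, v
14. not r, v
15. not ((not p or not q) implies r), w
16. not p or not q, w
17. not r, w
18. not q, u
19. not q, v
Accessibility: uRu, uRv, uRw, vRu, vRv, vRw, wRu, wRv, wRw
Branch closes: q and not q both at v.
Every branch closes (one shown): valid in S5.
S4-tableau for the negation not (Dia ((not p or not q) implies r) implies Box Dia ((not p or not q) implies r)):
1. not (Dia ((not p or not q) implies r) implies Box Dia ((not p or not q) implies r)), u
2. Dia ((not p or not q) implies r), u
3. not Box Dia ((not p or not q) implies r), u
4. (not p or not q) implies r, v
5. r, v
6. not Dia ((not p or not q) implies r), w
7. not ((not p or not q) implies r), w
8. not p or not q, w
9. not r, w
10. not q, w
Accessibility: uRu, uRv, uRw, vRv, wRw
Complete open branch: countermodel on an S4-frame, so not valid in S4, nor in K, T (the same frame is also a K-frame and a T-frame).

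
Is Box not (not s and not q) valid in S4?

Tableau for the negation not Box not (not s and not q):
1. not Box not (not s and not q), 0
2. not s and not q, 1
3. not s, 1
4. not q, 1
Accessibility: 0R0, 0R1, 1R1
The negation has an open branch (countermodel exists).

Not valid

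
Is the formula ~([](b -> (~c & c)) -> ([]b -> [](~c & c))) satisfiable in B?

Unsatisfiable

1. ~([](b -> (~c & c)) -> ([]b -> [](~c & c))), u
2. [](b -> (~c & c)), u
3. ~([]b -> [](~c & c)), u
4. []b, u
5. ~[](~c & c), u
6. b -> (~c & c), u
7. b, u
8. ~c & c, u
9. ~c, u
10. c, u
Accessibility: uRu
Branch closes: c and ~c both at u.
(One branch shown.) All branches close.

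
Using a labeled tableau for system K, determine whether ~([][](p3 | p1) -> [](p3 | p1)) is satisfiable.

Yes, satisfiable

1. ~([][](p3 | p1) -> [](p3 | p1)), u
2. [][](p3 | p1), u   [~->-rule on 1]
3. ~[](p3 | p1), u   [~->-rule on 1]
4. ~(p3 | p1), v   [~[]-rule on 3: fresh world v, uRv]
5. ~p3, v   [~|-rule on 4]
6. ~p1, v   [~|-rule on 4]
7. [](p3 | p1), v   [[]-rule on 2 via uRv]
Accessibility: uRv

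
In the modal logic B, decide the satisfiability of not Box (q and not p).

1. not Box (q and not p), 0
2. not (q and not p), 1   [neg-Box-rule on 1: fresh world 1, 0R1]
3. p, 1   [neg-and-rule on 2 (branches; this branch)]
Accessibility: 0R0, 0R1, 1R0, 1R1

Satisfiable (open branch found)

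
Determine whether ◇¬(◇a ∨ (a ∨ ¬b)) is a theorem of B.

Not valid

Tableau for the negation ¬◇¬(◇a ∨ (a ∨ ¬b)):
1. ¬◇¬(◇a ∨ (a ∨ ¬b)), u
2. ◇a ∨ (a ∨ ¬b), u
3. a ∨ ¬b, u
4. ¬b, u
Accessibility: uRu
The negation has an open branch (countermodel exists).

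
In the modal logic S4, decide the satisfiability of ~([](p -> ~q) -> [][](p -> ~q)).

No, unsatisfiable

1. ~([](p -> ~q) -> [][](p -> ~q)), 0
2. [](p -> ~q), 0
3. ~[][](p -> ~q), 0
4. p -> ~q, 0
5. ~q, 0
6. ~[](p -> ~q), 1
7. p -> ~q, 1
8. ~q, 1
9. ~(p -> ~q), 2
10. p, 2
11. q, 2
12. p -> ~q, 2
13. ~q, 2
Accessibility: 0R0, 0R1, 0R2, 1R1, 1R2, 2R2
Branch closes: q and ~q both at 2.
(One branch shown.) All branches close.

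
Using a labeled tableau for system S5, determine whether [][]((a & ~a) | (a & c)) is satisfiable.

Satisfiable (open branch found)

1. [][]((a & ~a) | (a & c)), 0
2. []((a & ~a) | (a & c)), 0
3. (a & ~a) | (a & c), 0
4. a & c, 0
5. a, 0
6. c, 0
Accessibility: 0R0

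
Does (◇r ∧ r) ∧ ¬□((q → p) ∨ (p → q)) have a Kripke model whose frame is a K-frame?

Unsatisfiable (every branch closes)

1. (◇r ∧ r) ∧ ¬□((q → p) ∨ (p → q)), 0
2. ◇r ∧ r, 0   [∧-rule on 1]
3. ¬□((q → p) ∨ (p → q)), 0   [∧-rule on 1]
4. ◇r, 0   [∧-rule on 2]
5. r, 0   [∧-rule on 2]
6. ¬((q → p) ∨ (p → q)), 1   [¬□-rule on 3: fresh world 1, 0R1]
7. ¬(q → p), 1   [¬∨-rule on 6]
8. ¬(p → q), 1   [¬∨-rule on 6]
9. q, 1   [¬→-rule on 7]
10. ¬p, 1   [¬→-rule on 7]
11. p, 1   [¬→-rule on 8]
12. ¬q, 1   [¬→-rule on 8]
Accessibility: 0R1
Branch closes: p and ¬p both at 1.
(One branch shown.) All branches close.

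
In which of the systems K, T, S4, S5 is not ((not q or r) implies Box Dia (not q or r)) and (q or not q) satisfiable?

K, T, S4

S5-tableau for the formula:
1. not ((not q or r) implies Box Dia (not q or r)) and (q or not q), w0
2. not ((not q or r) implies Box Dia (not q or r)), w0
3. q or not q, w0
4. not q or r, w0
5. not Box Dia (not q or r), w0
6. not q, w0
7. r, w0
8. not Dia (not q or r), w1
9. not (not q or r), w0
10. q, w0
11. not r, w0
Accessibility: w0Rw0, w0Rw1, w1Rw0, w1Rw1
Branch closes: q and not q both at w0.
Every branch closes (one shown): unsatisfiable in S5.
S4-tableau for the formula:
1. not ((not q or r) implies Box Dia (not q or r)) and (q or not q), w0
2. not ((not q or r) implies Box Dia (not q or r)), w0
3. q or not q, w0
4. not q or r, w0
5. not Box Dia (not q or r), w0
6. not q, w0
7. r, w0
8. not Dia (not q or r), w1
9. not (not q or r), w1
10. q, w1
11. not r, w1
Accessibility: w0Rw0, w0Rw1, w1Rw1
Complete open branch: satisfiable in S4, hence also in K, T (this S4-model is also a K-model and a T-model).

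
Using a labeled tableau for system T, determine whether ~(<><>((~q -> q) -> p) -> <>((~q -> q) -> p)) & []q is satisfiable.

Yes, satisfiable

1. ~(<><>((~q -> q) -> p) -> <>((~q -> q) -> p)) & []q, u
2. ~(<><>((~q -> q) -> p) -> <>((~q -> q) -> p)), u
3. []q, u
4. <><>((~q -> q) -> p), u
5. ~<>((~q -> q) -> p), u
6. q, u
7. ~((~q -> q) -> p), u
8. ~q -> q, u
9. ~p, u
10. <>((~q -> q) -> p), v
11. q, v
12. ~((~q -> q) -> p), v
13. ~q -> q, v
14. ~p, v
15. (~q -> q) -> p, w
16. p, w
Accessibility: uRu, uRv, vRv, vRw, wRw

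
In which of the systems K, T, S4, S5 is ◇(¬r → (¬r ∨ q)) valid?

K-tableau for the negation ¬◇(¬r → (¬r ∨ q)):
1. ¬◇(¬r → (¬r ∨ q)), u
Complete open branch: countermodel on a K-frame, so not valid in K.
T-tableau for the negation ¬◇(¬r → (¬r ∨ q)):
1. ¬◇(¬r → (¬r ∨ q)), u
2. ¬(¬r → (¬r ∨ q)), u
3. ¬r, u
4. ¬(¬r ∨ q), u
5. r, u
6. ¬q, u
Accessibility: uRu
Branch closes: r and ¬r both at u.
Every branch closes (one shown): valid in T, hence also in S4, S5 (every theorem of T is a theorem of S4 and S5).

T, S4, S5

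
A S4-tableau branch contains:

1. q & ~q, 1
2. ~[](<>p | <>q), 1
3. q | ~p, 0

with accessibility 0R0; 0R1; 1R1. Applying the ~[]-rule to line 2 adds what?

a fresh world 2 with 1R2, and ~(<>p | <>q) at 2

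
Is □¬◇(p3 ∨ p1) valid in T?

Tableau for the negation ¬□¬◇(p3 ∨ p1):
1. ¬□¬◇(p3 ∨ p1), u
2. ◇(p3 ∨ p1), v
3. p3 ∨ p1, w
4. p1, w
Accessibility: uRu, uRv, vRv, vRw, wRw
The negation has an open branch (countermodel exists).

No, not valid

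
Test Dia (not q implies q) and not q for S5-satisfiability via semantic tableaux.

1. Dia (not q implies q) and not q, 0
2. Dia (not q implies q), 0   [and-rule on 1]
3. not q, 0   [and-rule on 1]
4. not q implies q, 1   [Dia-rule on 2: fresh world 1, 0R1]
5. q, 1   [implies-rule on 4 (branches; this branch)]
Accessibility: 0R0, 0R1, 1R0, 1R1

Satisfiable (open branch found)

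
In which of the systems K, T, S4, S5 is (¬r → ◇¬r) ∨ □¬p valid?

T, S4, S5

K-tableau for the negation ¬((¬r → ◇¬r) ∨ □¬p):
1. ¬((¬r → ◇¬r) ∨ □¬p), u
2. ¬(¬r → ◇¬r), u
3. ¬□¬p, u
4. ¬r, u
5. ¬◇¬r, u
6. p, v
7. r, v
Accessibility: uRv
Complete open branch: countermodel on a K-frame, so not valid in K.
T-tableau for the negation ¬((¬r → ◇¬r) ∨ □¬p):
1. ¬((¬r → ◇¬r) ∨ □¬p), u
2. ¬(¬r → ◇¬r), u
3. ¬□¬p, u
4. ¬r, u
5. ¬◇¬r, u
6. r, u
Accessibility: uRu
Branch closes: r and ¬r both at u.
Every branch closes (one shown): valid in T, hence also in S4, S5 (every theorem of T is a theorem of S4 and S5).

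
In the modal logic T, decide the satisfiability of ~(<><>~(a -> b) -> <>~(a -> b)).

1. ~(<><>~(a -> b) -> <>~(a -> b)), 0
2. <><>~(a -> b), 0   [~->-rule on 1]
3. ~<>~(a -> b), 0   [~->-rule on 1]
4. a -> b, 0   [~<>-rule on 3 via 0R0]
5. b, 0   [->-rule on 4 (branches; this branch)]
6. <>~(a -> b), 1   [<>-rule on 2: fresh world 1, 0R1]
7. a -> b, 1   [~<>-rule on 3 via 0R1]
8. b, 1   [->-rule on 7 (branches; this branch)]
9. ~(a -> b), 2   [<>-rule on 6: fresh world 2, 1R2]
10. a, 2   [~->-rule on 9]
11. ~b, 2   [~->-rule on 9]
Accessibility: 0R0, 0R1, 1R1, 1R2, 2R2

Satisfiable (open branch found)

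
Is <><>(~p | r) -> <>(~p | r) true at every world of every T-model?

Invalid (countermodel exists)

Tableau for the negation ~(<><>(~p | r) -> <>(~p | r)):
1. ~(<><>(~p | r) -> <>(~p | r)), u
2. <><>(~p | r), u
3. ~<>(~p | r), u
4. ~(~p | r), u
5. p, u
6. ~r, u
7. <>(~p | r), v
8. ~(~p | r), v
9. p, v
10. ~r, v
11. ~p | r, w
12. r, w
Accessibility: uRu, uRv, vRv, vRw, wRw
The negation has an open branch (countermodel exists).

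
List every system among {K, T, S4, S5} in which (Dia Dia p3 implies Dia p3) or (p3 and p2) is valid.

S4, S5

S4-tableau for the negation not ((Dia Dia p3 implies Dia p3) or (p3 and p2)):
1. not ((Dia Dia p3 implies Dia p3) or (p3 and p2)), u
2. not (Dia Dia p3 implies Dia p3), u
3. not (p3 and p2), u
4. Dia Dia p3, u
5. not Dia p3, u
6. not p3, u
7. not p2, u
8. Dia p3, v
9. not p3, v
10. p3, w
11. not p3, w
Accessibility: uRu, uRv, uRw, vRv, vRw, wRw
Branch closes: p3 and not p3 both at w.
Every branch closes (one shown): valid in S4, hence also in S5 (every theorem of S4 is a theorem of S5).
T-tableau for the negation not ((Dia Dia p3 implies Dia p3) or (p3 and p2)):
1. not ((Dia Dia p3 implies Dia p3) or (p3 and p2)), u
2. not (Dia Dia p3 implies Dia p3), u
3. not (p3 and p2), u
4. Dia Dia p3, u
5. not Dia p3, u
6. not p3, u
7. not p2, u
8. Dia p3, v
9. not p3, v
10. p3, w
Accessibility: uRu, uRv, vRv, vRw, wRw
Complete open branch: countermodel on a T-frame, so not valid in T, nor in K (the same frame is also a K-frame).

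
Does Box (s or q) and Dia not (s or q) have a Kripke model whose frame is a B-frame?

No, unsatisfiable

1. Box (s or q) and Dia not (s or q), u
2. Box (s or q), u
3. Dia not (s or q), u
4. s or q, u
5. q, u
6. not (s or q), v
7. not s, v
8. not q, v
9. s or q, v
10. q, v
Accessibility: uRu, uRv, vRu, vRv
Branch closes: q and not q both at v.
Every branch closes; the branch above is one of them.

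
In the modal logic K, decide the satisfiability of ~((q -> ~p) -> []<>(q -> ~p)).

Satisfiable

1. ~((q -> ~p) -> []<>(q -> ~p)), w0
2. q -> ~p, w0
3. ~[]<>(q -> ~p), w0
4. ~p, w0
5. ~<>(q -> ~p), w1
Accessibility: w0Rw1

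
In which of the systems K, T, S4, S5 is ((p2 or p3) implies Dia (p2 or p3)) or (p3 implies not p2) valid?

T, S4, S5

K-tableau for the negation not (((p2 or p3) implies Dia (p2 or p3)) or (p3 implies not p2)):
1. not (((p2 or p3) implies Dia (p2 or p3)) or (p3 implies not p2)), w0
2. not ((p2 or p3) implies Dia (p2 or p3)), w0
3. not (p3 implies not p2), w0
4. p2 or p3, w0
5. not Dia (p2 or p3), w0
6. p3, w0
7. p2, w0
Complete open branch: countermodel on a K-frame, so not valid in K.
T-tableau for the negation not (((p2 or p3) implies Dia (p2 or p3)) or (p3 implies not p2)):
1. not (((p2 or p3) implies Dia (p2 or p3)) or (p3 implies not p2)), w0
2. not ((p2 or p3) implies Dia (p2 or p3)), w0
3. not (p3 implies not p2), w0
4. p2 or p3, w0
5. not Dia (p2 or p3), w0
6. p3, w0
7. p2, w0
8. not (p2 or p3), w0
9. not p2, w0
10. not p3, w0
Accessibility: w0Rw0
Branch closes: p2 and not p2 both at w0.
Every branch closes (one shown): valid in T, hence also in S4, S5 (every theorem of T is a theorem of S4 and S5).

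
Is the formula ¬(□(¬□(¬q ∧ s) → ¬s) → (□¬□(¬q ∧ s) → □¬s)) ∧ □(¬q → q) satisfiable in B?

Unsatisfiable

1. ¬(□(¬□(¬q ∧ s) → ¬s) → (□¬□(¬q ∧ s) → □¬s)) ∧ □(¬q → q), w0
2. ¬(□(¬□(¬q ∧ s) → ¬s) → (□¬□(¬q ∧ s) → □¬s)), w0
3. □(¬q → q), w0
4. □(¬□(¬q ∧ s) → ¬s), w0
5. ¬(□¬□(¬q ∧ s) → □¬s), w0
6. □¬□(¬q ∧ s), w0
7. ¬□¬s, w0
8. ¬q → q, w0
9. ¬□(¬q ∧ s) → ¬s, w0
10. ¬□(¬q ∧ s), w0
11. q, w0
12. ¬s, w0
13. s, w1
14. ¬q → q, w1
15. ¬□(¬q ∧ s) → ¬s, w1
16. ¬□(¬q ∧ s), w1
17. q, w1
18. □(¬q ∧ s), w1
19. ¬q ∧ s, w0
20. ¬q, w0
21. s, w0
Accessibility: w0Rw0, w0Rw1, w1Rw0, w1Rw1
Branch closes: q and ¬q both at w0.
(One branch shown.) All branches close.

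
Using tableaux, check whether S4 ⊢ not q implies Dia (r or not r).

Valid

Tableau for the negation not (not q implies Dia (r or not r)):
1. not (not q implies Dia (r or not r)), 0
2. not q, 0
3. not Dia (r or not r), 0
4. not (r or not r), 0
5. not r, 0
6. r, 0
Accessibility: 0R0
Branch closes: r and not r both at 0.
All branches of the negation close; one closing branch shown above.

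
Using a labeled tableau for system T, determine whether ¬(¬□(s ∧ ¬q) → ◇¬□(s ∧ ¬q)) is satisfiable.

No, unsatisfiable

1. ¬(¬□(s ∧ ¬q) → ◇¬□(s ∧ ¬q)), 0
2. ¬□(s ∧ ¬q), 0
3. ¬◇¬□(s ∧ ¬q), 0
4. □(s ∧ ¬q), 0
5. s ∧ ¬q, 0
6. s, 0
7. ¬q, 0
8. ¬(s ∧ ¬q), 1
9. □(s ∧ ¬q), 1
10. s ∧ ¬q, 1
11. s, 1
12. ¬q, 1
13. q, 1
Accessibility: 0R0, 0R1, 1R1
Branch closes: q and ¬q both at 1.
(One branch shown.) All branches close.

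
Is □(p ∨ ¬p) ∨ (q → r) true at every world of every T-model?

Yes, valid

Tableau for the negation ¬(□(p ∨ ¬p) ∨ (q → r)):
1. ¬(□(p ∨ ¬p) ∨ (q → r)), w0
2. ¬□(p ∨ ¬p), w0   [¬∨-rule on 1]
3. ¬(q → r), w0   [¬∨-rule on 1]
4. q, w0   [¬→-rule on 3]
5. ¬r, w0   [¬→-rule on 3]
6. ¬(p ∨ ¬p), w1   [¬□-rule on 2: fresh world w1, w0Rw1]
7. ¬p, w1   [¬∨-rule on 6]
8. p, w1   [¬∨-rule on 6]
Accessibility: w0Rw0, w0Rw1, w1Rw1
Branch closes: p and ¬p both at w1.
Every branch of the negation's tableau closes; the branch above is one of them.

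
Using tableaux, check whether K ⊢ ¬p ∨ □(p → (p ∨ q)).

Valid in K

Tableau for the negation ¬(¬p ∨ □(p → (p ∨ q))):
1. ¬(¬p ∨ □(p → (p ∨ q))), u
2. p, u
3. ¬□(p → (p ∨ q)), u
4. ¬(p → (p ∨ q)), v
5. p, v
6. ¬(p ∨ q), v
7. ¬p, v
8. ¬q, v
Accessibility: uRv
Branch closes: p and ¬p both at v.
Every branch of the negation's tableau closes; the branch above is one of them.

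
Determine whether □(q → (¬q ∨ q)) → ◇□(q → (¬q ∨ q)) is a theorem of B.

Tableau for the negation ¬(□(q → (¬q ∨ q)) → ◇□(q → (¬q ∨ q))):
1. ¬(□(q → (¬q ∨ q)) → ◇□(q → (¬q ∨ q))), u
2. □(q → (¬q ∨ q)), u
3. ¬◇□(q → (¬q ∨ q)), u
4. q → (¬q ∨ q), u
5. ¬□(q → (¬q ∨ q)), u
6. ¬q ∨ q, u
7. q, u
8. ¬(q → (¬q ∨ q)), v
9. q, v
10. ¬(¬q ∨ q), v
11. ¬q, v
Accessibility: uRu, uRv, vRu, vRv
Branch closes: q and ¬q both at v.
All branches of the negation close; one closing branch shown above.

Valid in B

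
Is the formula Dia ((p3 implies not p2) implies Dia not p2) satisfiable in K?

1. Dia ((p3 implies not p2) implies Dia not p2), 0
2. (p3 implies not p2) implies Dia not p2, 1   [Dia-rule on 1: fresh world 1, 0R1]
3. Dia not p2, 1   [implies-rule on 2 (branches; this branch)]
4. not p2, 2   [Dia-rule on 3: fresh world 2, 1R2]
Accessibility: 0R1, 1R2

Yes, satisfiable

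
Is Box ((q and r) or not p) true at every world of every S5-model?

Tableau for the negation not Box ((q and r) or not p):
1. not Box ((q and r) or not p), u
2. not ((q and r) or not p), v   [neg-Box-rule on 1: fresh world v, uRv]
3. not (q and r), v   [neg-or-rule on 2]
4. p, v   [neg-or-rule on 2]
5. not r, v   [neg-and-rule on 3 (branches; this branch)]
Accessibility: uRu, uRv, vRu, vRv
The negation has an open branch (countermodel exists).

No, not valid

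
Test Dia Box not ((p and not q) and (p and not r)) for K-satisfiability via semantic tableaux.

Satisfiable

1. Dia Box not ((p and not q) and (p and not r)), w0
2. Box not ((p and not q) and (p and not r)), w1   [Dia-rule on 1: fresh world w1, w0Rw1]
Accessibility: w0Rw1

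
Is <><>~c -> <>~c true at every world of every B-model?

Tableau for the negation ~(<><>~c -> <>~c):
1. ~(<><>~c -> <>~c), u
2. <><>~c, u
3. ~<>~c, u
4. c, u
5. <>~c, v
6. c, v
7. ~c, w
Accessibility: uRu, uRv, vRu, vRv, vRw, wRv, wRw
The negation has an open branch (countermodel exists).

Invalid (countermodel exists)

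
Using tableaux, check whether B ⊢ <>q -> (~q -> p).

Tableau for the negation ~(<>q -> (~q -> p)):
1. ~(<>q -> (~q -> p)), 0
2. <>q, 0
3. ~(~q -> p), 0
4. ~q, 0
5. ~p, 0
6. q, 1
Accessibility: 0R0, 0R1, 1R0, 1R1
The negation has an open branch (countermodel exists).

Not valid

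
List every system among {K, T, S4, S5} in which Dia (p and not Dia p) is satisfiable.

K

K-tableau for the formula:
1. Dia (p and not Dia p), 0
2. p and not Dia p, 1
3. p, 1
4. not Dia p, 1
Accessibility: 0R1
Complete open branch: satisfiable in K.
T-tableau for the formula:
1. Dia (p and not Dia p), 0
2. p and not Dia p, 1
3. p, 1
4. not Dia p, 1
5. not p, 1
Accessibility: 0R0, 0R1, 1R1
Branch closes: p and not p both at 1.
Every branch closes (one shown): unsatisfiable in T, hence also in S4, S5 (every S4/S5-frame is a T-frame).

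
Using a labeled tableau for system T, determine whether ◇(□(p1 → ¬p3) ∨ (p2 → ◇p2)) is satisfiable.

Yes, satisfiable

1. ◇(□(p1 → ¬p3) ∨ (p2 → ◇p2)), u
2. □(p1 → ¬p3) ∨ (p2 → ◇p2), v   [◇-rule on 1: fresh world v, uRv]
3. p2 → ◇p2, v   [∨-rule on 2 (branches; this branch)]
4. ◇p2, v   [→-rule on 3 (branches; this branch)]
5. p2, w   [◇-rule on 4: fresh world w, vRw]
Accessibility: uRu, uRv, vRv, vRw, wRw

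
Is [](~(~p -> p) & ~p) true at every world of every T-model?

No, not valid

Tableau for the negation ~[](~(~p -> p) & ~p):
1. ~[](~(~p -> p) & ~p), w0
2. ~(~(~p -> p) & ~p), w1
3. p, w1
Accessibility: w0Rw0, w0Rw1, w1Rw1
The negation has an open branch (countermodel exists).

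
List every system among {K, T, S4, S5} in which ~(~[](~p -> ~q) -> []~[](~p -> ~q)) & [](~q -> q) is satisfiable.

K, T, S4

S4-tableau for the formula:
1. ~(~[](~p -> ~q) -> []~[](~p -> ~q)) & [](~q -> q), u
2. ~(~[](~p -> ~q) -> []~[](~p -> ~q)), u
3. [](~q -> q), u
4. ~[](~p -> ~q), u
5. ~[]~[](~p -> ~q), u
6. ~q -> q, u
7. q, u
8. ~(~p -> ~q), v
9. ~p, v
10. q, v
11. ~q -> q, v
12. [](~p -> ~q), w
13. ~q -> q, w
14. ~p -> ~q, w
15. q, w
16. p, w
Accessibility: uRu, uRv, uRw, vRv, wRw
Complete open branch: satisfiable in S4, hence also in K, T (this S4-model is also a K-model and a T-model).
S5-tableau for the formula:
1. ~(~[](~p -> ~q) -> []~[](~p -> ~q)) & [](~q -> q), u
2. ~(~[](~p -> ~q) -> []~[](~p -> ~q)), u
3. [](~q -> q), u
4. ~[](~p -> ~q), u
5. ~[]~[](~p -> ~q), u
6. ~q -> q, u
7. q, u
8. ~(~p -> ~q), v
9. ~p, v
10. q, v
11. ~q -> q, v
12. [](~p -> ~q), w
13. ~q -> q, w
14. ~p -> ~q, u
15. ~p -> ~q, v
16. ~p -> ~q, w
17. q, w
18. p, u
19. ~q, v
Accessibility: uRu, uRv, uRw, vRu, vRv, vRw, wRu, wRv, wRw
Branch closes: q and ~q both at v.
Every branch closes (one shown): unsatisfiable in S5.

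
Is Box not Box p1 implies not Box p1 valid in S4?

Yes, valid

Tableau for the negation not (Box not Box p1 implies not Box p1):
1. not (Box not Box p1 implies not Box p1), w0
2. Box not Box p1, w0   [neg-implies-rule on 1]
3. Box p1, w0   [neg-implies-rule on 1]
4. not Box p1, w0   [Box-rule on 2 via w0Rw0]
5. p1, w0   [Box-rule on 3 via w0Rw0]
6. not p1, w1   [neg-Box-rule on 4: fresh world w1, w0Rw1]
7. not Box p1, w1   [Box-rule on 2 via w0Rw1]
8. p1, w1   [Box-rule on 3 via w0Rw1]
Accessibility: w0Rw0, w0Rw1, w1Rw1
Branch closes: p1 and not p1 both at w1.
Every branch of the negation's tableau closes; the branch above is one of them.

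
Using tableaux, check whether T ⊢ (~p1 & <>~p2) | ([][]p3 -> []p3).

Valid

Tableau for the negation ~((~p1 & <>~p2) | ([][]p3 -> []p3)):
1. ~((~p1 & <>~p2) | ([][]p3 -> []p3)), w0
2. ~(~p1 & <>~p2), w0   [~|-rule on 1]
3. ~([][]p3 -> []p3), w0   [~|-rule on 1]
4. [][]p3, w0   [~->-rule on 3]
5. ~[]p3, w0   [~->-rule on 3]
6. []p3, w0   [[]-rule on 4 via w0Rw0]
7. p3, w0   [[]-rule on 6 via w0Rw0]
8. ~<>~p2, w0   [~&-rule on 2 (branches; this branch)]
9. p2, w0   [~<>-rule on 8 via w0Rw0]
10. ~p3, w1   [~[]-rule on 5: fresh world w1, w0Rw1]
11. []p3, w1   [[]-rule on 4 via w0Rw1]
12. p3, w1   [[]-rule on 6 via w0Rw1]
Accessibility: w0Rw0, w0Rw1, w1Rw1
Branch closes: p3 and ~p3 both at w1.
All branches of the negation close; one closing branch shown above.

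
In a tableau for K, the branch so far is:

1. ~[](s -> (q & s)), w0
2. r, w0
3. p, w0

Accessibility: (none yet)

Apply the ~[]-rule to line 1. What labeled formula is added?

a fresh world w1 with w0Rw1, and ~(s -> (q & s)) at w1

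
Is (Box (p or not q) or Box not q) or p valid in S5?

No, not valid

Tableau for the negation not ((Box (p or not q) or Box not q) or p):
1. not ((Box (p or not q) or Box not q) or p), w0
2. not (Box (p or not q) or Box not q), w0
3. not p, w0
4. not Box (p or not q), w0
5. not Box not q, w0
6. not (p or not q), w1
7. not p, w1
8. q, w1
9. q, w2
Accessibility: w0Rw0, w0Rw1, w0Rw2, w1Rw0, w1Rw1, w1Rw2, w2Rw0, w2Rw1, w2Rw2
The negation has an open branch (countermodel exists).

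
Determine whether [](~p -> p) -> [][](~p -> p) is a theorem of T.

Not valid

Tableau for the negation ~([](~p -> p) -> [][](~p -> p)):
1. ~([](~p -> p) -> [][](~p -> p)), w0
2. [](~p -> p), w0   [~->-rule on 1]
3. ~[][](~p -> p), w0   [~->-rule on 1]
4. ~p -> p, w0   [[]-rule on 2 via w0Rw0]
5. p, w0   [->-rule on 4 (branches; this branch)]
6. ~[](~p -> p), w1   [~[]-rule on 3: fresh world w1, w0Rw1]
7. ~p -> p, w1   [[]-rule on 2 via w0Rw1]
8. p, w1   [->-rule on 7 (branches; this branch)]
9. ~(~p -> p), w2   [~[]-rule on 6: fresh world w2, w1Rw2]
10. ~p, w2   [~->-rule on 9]
Accessibility: w0Rw0, w0Rw1, w1Rw1, w1Rw2, w2Rw2
The negation has an open branch (countermodel exists).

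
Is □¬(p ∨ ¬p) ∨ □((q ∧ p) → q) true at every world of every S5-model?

Valid

Tableau for the negation ¬(□¬(p ∨ ¬p) ∨ □((q ∧ p) → q)):
1. ¬(□¬(p ∨ ¬p) ∨ □((q ∧ p) → q)), w0
2. ¬□¬(p ∨ ¬p), w0
3. ¬□((q ∧ p) → q), w0
4. p ∨ ¬p, w1
5. ¬p, w1
6. ¬((q ∧ p) → q), w2
7. q ∧ p, w2
8. ¬q, w2
9. q, w2
10. p, w2
Accessibility: w0Rw0, w0Rw1, w0Rw2, w1Rw0, w1Rw1, w1Rw2, w2Rw0, w2Rw1, w2Rw2
Branch closes: q and ¬q both at w2.
Every branch of the negation's tableau closes; the branch above is one of them.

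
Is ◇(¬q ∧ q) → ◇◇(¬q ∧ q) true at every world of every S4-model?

Tableau for the negation ¬(◇(¬q ∧ q) → ◇◇(¬q ∧ q)):
1. ¬(◇(¬q ∧ q) → ◇◇(¬q ∧ q)), w0
2. ◇(¬q ∧ q), w0   [¬→-rule on 1]
3. ¬◇◇(¬q ∧ q), w0   [¬→-rule on 1]
4. ¬◇(¬q ∧ q), w0   [¬◇-rule on 3 via w0Rw0]
5. ¬(¬q ∧ q), w0   [¬◇-rule on 4 via w0Rw0]
6. ¬q, w0   [¬∧-rule on 5 (branches; this branch)]
7. ¬q ∧ q, w1   [◇-rule on 2: fresh world w1, w0Rw1]
8. ¬q, w1   [∧-rule on 7]
9. q, w1   [∧-rule on 7]
Accessibility: w0Rw0, w0Rw1, w1Rw1
Branch closes: q and ¬q both at w1.
Every branch of the negation's tableau closes; the branch above is one of them.

Valid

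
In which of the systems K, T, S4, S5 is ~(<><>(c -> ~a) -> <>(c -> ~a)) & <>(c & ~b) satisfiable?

K, T

S4-tableau for the formula:
1. ~(<><>(c -> ~a) -> <>(c -> ~a)) & <>(c & ~b), u
2. ~(<><>(c -> ~a) -> <>(c -> ~a)), u
3. <>(c & ~b), u
4. <><>(c -> ~a), u
5. ~<>(c -> ~a), u
6. ~(c -> ~a), u
7. c, u
8. a, u
9. c & ~b, v
10. c, v
11. ~b, v
12. ~(c -> ~a), v
13. a, v
14. <>(c -> ~a), w
15. ~(c -> ~a), w
16. c, w
17. a, w
18. c -> ~a, x
19. ~(c -> ~a), x
20. c, x
21. a, x
22. ~a, x
Accessibility: uRu, uRv, uRw, uRx, vRv, wRw, wRx, xRx
Branch closes: a and ~a both at x.
Every branch closes (one shown): unsatisfiable in S4, hence also in S5 (every S5-frame is an S4-frame).
T-tableau for the formula:
1. ~(<><>(c -> ~a) -> <>(c -> ~a)) & <>(c & ~b), u
2. ~(<><>(c -> ~a) -> <>(c -> ~a)), u
3. <>(c & ~b), u
4. <><>(c -> ~a), u
5. ~<>(c -> ~a), u
6. ~(c -> ~a), u
7. c, u
8. a, u
9. c & ~b, v
10. c, v
11. ~b, v
12. ~(c -> ~a), v
13. a, v
14. <>(c -> ~a), w
15. ~(c -> ~a), w
16. c, w
17. a, w
18. c -> ~a, x
19. ~a, x
Accessibility: uRu, uRv, uRw, vRv, wRw, wRx, xRx
Complete open branch: satisfiable in T, hence also in K (this T-model is also a K-model).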